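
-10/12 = -5/6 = -0.83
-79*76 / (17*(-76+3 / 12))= 4.66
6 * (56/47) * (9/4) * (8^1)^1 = 6048/47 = 128.68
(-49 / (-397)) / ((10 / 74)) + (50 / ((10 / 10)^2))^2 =2500.91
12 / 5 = 2.40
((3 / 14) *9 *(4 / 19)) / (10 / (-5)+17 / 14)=-108 / 209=-0.52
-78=-78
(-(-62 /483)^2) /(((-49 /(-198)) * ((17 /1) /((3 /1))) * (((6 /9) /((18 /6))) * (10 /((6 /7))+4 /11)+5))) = -75350088 /49208607847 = -0.00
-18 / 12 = -3 / 2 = -1.50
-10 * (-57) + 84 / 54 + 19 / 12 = 20633 / 36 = 573.14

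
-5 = -5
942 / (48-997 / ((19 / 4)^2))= 170031 / 688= 247.14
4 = 4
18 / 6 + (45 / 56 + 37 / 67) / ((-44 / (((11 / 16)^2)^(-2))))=216180581 / 75532919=2.86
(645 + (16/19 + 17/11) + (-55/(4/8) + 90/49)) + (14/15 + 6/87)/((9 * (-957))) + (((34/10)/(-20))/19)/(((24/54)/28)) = 37578419111731/69762716100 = 538.66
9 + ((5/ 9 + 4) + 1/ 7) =863/ 63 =13.70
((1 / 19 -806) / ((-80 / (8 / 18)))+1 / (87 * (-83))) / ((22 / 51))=626573267 / 60367560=10.38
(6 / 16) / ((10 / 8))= 3 / 10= 0.30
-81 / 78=-27 / 26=-1.04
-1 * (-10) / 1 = 10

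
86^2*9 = 66564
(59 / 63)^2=3481 / 3969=0.88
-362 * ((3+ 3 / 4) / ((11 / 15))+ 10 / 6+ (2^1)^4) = -544267 / 66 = -8246.47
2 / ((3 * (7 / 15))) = 1.43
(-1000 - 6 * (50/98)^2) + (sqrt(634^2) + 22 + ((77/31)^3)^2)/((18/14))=-657776596148775/2130896338081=-308.69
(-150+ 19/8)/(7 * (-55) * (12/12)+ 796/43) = 50783/126072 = 0.40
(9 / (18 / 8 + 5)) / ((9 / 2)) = 8 / 29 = 0.28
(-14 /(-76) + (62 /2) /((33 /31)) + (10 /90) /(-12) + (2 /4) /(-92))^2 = 924945398797225 /1078091809344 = 857.95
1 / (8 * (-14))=-1 / 112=-0.01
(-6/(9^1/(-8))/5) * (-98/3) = -34.84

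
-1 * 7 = -7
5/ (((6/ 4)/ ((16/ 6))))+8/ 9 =88/ 9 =9.78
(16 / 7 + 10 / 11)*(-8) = -1968 / 77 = -25.56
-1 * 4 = -4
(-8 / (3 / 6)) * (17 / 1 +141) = -2528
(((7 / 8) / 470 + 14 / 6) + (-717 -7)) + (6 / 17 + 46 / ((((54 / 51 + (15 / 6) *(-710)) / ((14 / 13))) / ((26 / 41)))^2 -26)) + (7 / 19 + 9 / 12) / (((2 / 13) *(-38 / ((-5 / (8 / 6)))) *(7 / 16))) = -23179944147679078204951 / 32209036893423010320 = -719.67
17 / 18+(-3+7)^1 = 89 / 18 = 4.94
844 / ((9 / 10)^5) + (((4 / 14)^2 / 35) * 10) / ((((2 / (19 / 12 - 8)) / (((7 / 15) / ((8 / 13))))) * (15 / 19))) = 118154057921 / 82668600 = 1429.25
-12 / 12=-1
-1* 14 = -14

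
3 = 3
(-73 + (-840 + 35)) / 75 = -878 / 75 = -11.71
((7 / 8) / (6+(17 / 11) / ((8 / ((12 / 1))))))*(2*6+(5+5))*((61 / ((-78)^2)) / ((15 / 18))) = 847 / 30420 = 0.03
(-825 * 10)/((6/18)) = -24750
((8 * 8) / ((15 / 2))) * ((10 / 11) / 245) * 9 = 768 / 2695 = 0.28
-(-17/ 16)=17/ 16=1.06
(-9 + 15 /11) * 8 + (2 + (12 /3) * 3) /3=-1862 /33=-56.42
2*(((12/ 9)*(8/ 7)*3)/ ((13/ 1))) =64/ 91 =0.70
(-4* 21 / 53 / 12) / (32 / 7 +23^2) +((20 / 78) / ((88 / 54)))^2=396850871 / 16191927180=0.02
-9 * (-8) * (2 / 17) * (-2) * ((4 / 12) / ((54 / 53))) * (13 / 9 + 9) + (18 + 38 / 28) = -742801 / 19278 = -38.53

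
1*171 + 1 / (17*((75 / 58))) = 218083 / 1275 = 171.05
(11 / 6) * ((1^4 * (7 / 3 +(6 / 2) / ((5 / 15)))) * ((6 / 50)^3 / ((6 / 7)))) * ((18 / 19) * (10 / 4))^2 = 106029 / 451250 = 0.23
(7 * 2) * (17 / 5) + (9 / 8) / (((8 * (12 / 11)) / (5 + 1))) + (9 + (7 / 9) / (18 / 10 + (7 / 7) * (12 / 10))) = 995893 / 17280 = 57.63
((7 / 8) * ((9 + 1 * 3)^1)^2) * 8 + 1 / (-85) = 85679 / 85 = 1007.99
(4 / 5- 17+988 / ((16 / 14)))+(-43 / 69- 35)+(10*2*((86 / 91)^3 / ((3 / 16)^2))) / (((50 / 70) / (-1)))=31294381253 / 222841710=140.43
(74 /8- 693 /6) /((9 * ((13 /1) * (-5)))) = 0.18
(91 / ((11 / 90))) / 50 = 819 / 55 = 14.89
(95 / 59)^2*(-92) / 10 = -83030 / 3481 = -23.85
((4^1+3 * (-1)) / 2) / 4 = 1 / 8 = 0.12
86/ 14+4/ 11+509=39694/ 77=515.51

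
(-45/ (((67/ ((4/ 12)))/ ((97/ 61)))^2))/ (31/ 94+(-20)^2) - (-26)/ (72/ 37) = 302342975223479/ 22628592181404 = 13.36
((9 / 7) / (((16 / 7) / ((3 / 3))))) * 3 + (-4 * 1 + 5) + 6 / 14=349 / 112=3.12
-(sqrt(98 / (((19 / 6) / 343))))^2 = -201684 / 19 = -10614.95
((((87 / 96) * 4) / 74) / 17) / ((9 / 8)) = 29 / 11322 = 0.00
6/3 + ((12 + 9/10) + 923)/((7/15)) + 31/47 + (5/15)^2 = 1698997/846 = 2008.27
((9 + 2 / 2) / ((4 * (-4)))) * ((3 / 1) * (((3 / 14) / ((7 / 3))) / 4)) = -135 / 3136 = -0.04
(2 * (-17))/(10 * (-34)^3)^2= -1/4543542400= -0.00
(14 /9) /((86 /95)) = 665 /387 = 1.72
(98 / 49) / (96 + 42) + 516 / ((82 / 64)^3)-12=1109674205 / 4755549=233.34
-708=-708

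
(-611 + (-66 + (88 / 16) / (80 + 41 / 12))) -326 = -91267 / 91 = -1002.93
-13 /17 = -0.76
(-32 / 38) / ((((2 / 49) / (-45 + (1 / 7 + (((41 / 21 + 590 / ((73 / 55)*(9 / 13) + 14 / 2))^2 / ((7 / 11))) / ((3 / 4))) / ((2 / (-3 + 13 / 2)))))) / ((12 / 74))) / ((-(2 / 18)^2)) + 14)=-0.06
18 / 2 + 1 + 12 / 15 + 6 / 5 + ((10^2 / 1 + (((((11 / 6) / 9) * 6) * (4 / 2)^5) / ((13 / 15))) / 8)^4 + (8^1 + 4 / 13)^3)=288131609598028 / 2313441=124546772.36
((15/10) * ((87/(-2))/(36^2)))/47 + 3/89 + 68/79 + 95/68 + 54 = 182146621189/3235834944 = 56.29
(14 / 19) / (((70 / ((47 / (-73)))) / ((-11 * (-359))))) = -185603 / 6935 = -26.76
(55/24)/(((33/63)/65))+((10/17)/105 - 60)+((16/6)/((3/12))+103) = 321821/952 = 338.05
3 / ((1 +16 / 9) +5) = 27 / 70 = 0.39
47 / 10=4.70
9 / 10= 0.90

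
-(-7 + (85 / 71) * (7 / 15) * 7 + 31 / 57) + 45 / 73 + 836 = 247914404 / 295431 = 839.16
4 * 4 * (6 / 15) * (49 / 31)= 1568 / 155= 10.12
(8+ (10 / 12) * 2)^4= 707281 / 81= 8731.86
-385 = -385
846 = 846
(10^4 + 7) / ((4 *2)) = 10007 / 8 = 1250.88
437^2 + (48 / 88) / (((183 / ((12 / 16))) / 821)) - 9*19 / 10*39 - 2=638462993 / 3355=190301.94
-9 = -9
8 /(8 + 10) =4 /9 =0.44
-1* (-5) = 5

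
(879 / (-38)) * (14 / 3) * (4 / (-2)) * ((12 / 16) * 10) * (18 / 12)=92295 / 38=2428.82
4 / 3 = 1.33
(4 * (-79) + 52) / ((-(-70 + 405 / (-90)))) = -528 / 149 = -3.54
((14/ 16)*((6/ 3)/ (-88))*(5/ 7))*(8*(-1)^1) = 5/ 44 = 0.11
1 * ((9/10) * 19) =171/10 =17.10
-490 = -490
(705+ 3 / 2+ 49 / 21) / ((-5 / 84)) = -59542 / 5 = -11908.40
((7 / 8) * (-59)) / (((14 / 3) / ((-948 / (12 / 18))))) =125847 / 8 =15730.88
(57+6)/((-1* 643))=-63/643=-0.10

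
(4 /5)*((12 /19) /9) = 16 /285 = 0.06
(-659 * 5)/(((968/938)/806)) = -622778065/242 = -2573463.08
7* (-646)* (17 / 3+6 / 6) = -90440 / 3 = -30146.67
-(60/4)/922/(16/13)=-195/14752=-0.01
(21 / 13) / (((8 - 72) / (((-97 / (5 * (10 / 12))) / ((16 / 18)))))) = 54999 / 83200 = 0.66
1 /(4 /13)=13 /4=3.25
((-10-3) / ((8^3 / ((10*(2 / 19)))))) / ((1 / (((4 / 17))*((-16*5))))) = 325 / 646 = 0.50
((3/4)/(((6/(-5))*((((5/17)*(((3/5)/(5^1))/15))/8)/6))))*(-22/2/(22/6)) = 38250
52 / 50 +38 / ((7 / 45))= 42932 / 175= 245.33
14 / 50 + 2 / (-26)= 66 / 325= 0.20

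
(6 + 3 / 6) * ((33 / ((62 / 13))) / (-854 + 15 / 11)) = -61347 / 1162996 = -0.05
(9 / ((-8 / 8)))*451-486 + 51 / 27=-40888 / 9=-4543.11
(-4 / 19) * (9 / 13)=-36 / 247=-0.15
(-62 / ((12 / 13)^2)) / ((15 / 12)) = -5239 / 90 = -58.21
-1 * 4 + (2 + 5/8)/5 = -139/40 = -3.48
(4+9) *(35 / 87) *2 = 910 / 87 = 10.46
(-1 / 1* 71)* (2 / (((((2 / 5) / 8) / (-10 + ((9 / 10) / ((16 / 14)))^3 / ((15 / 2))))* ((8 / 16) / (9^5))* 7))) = 53314292267829 / 112000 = 476020466.68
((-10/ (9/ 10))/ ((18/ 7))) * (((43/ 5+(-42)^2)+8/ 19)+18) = -11910290/ 1539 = -7738.98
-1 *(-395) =395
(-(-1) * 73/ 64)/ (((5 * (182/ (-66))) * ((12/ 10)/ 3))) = -2409/ 11648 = -0.21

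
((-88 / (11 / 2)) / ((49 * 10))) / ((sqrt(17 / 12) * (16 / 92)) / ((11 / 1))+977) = -1500883032 / 44907358352675+4048 * sqrt(51) / 44907358352675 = -0.00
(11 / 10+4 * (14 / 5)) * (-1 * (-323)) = 39729 / 10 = 3972.90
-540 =-540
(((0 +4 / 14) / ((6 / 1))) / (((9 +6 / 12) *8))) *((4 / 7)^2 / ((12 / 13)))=13 / 58653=0.00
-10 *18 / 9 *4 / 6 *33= -440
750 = 750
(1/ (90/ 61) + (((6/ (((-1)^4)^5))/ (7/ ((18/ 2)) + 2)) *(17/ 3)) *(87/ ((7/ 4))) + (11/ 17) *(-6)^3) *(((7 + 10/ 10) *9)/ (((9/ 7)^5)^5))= 19263280543311583300433393692/ 305106644769037350227355825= 63.14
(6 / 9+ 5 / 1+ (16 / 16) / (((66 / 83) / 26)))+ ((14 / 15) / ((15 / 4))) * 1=95566 / 2475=38.61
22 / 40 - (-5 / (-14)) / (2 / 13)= -62 / 35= -1.77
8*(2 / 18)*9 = 8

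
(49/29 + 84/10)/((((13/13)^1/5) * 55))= 133/145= 0.92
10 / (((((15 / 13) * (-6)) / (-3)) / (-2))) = -26 / 3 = -8.67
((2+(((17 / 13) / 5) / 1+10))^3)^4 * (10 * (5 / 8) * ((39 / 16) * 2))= 197070269941683298712479654229040723 / 560050123136562500000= 351879701120304.42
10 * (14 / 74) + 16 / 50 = 2046 / 925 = 2.21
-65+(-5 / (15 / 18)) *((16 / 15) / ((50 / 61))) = -9101 / 125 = -72.81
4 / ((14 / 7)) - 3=-1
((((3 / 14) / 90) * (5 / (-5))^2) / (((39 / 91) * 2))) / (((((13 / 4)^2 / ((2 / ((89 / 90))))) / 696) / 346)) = 1926528 / 15041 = 128.09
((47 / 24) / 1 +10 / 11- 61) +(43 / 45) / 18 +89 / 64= -16163129 / 285120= -56.69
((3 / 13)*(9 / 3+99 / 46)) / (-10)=-711 / 5980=-0.12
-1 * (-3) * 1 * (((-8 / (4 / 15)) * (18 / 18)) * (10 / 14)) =-450 / 7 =-64.29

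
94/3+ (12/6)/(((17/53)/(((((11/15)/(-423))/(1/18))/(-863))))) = 324084722/10343055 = 31.33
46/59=0.78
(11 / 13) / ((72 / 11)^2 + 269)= 1331 / 490529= 0.00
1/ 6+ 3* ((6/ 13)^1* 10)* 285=307813/ 78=3946.32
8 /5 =1.60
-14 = -14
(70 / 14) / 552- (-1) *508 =280421 / 552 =508.01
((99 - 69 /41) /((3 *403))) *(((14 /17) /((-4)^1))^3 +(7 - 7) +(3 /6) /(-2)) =-6762385 /324709996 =-0.02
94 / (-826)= -0.11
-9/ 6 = -1.50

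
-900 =-900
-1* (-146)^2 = -21316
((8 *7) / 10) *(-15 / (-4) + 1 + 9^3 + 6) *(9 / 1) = 186417 / 5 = 37283.40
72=72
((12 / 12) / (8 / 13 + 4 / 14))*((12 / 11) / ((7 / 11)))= 78 / 41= 1.90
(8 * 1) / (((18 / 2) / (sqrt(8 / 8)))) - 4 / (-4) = 17 / 9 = 1.89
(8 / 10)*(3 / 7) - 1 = -23 / 35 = -0.66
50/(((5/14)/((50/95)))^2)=39200/361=108.59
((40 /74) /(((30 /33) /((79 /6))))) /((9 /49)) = 42581 /999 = 42.62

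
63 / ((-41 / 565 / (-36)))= 1281420 / 41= 31254.15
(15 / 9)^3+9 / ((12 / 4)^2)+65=1907 / 27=70.63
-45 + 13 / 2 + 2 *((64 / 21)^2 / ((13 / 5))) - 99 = -1494655 / 11466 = -130.36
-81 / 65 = -1.25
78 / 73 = 1.07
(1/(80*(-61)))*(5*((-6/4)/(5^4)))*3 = 9/1220000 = 0.00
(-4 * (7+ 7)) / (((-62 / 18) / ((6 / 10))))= 1512 / 155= 9.75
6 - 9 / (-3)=9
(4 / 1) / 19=4 / 19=0.21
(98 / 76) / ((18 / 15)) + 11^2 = 27833 / 228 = 122.07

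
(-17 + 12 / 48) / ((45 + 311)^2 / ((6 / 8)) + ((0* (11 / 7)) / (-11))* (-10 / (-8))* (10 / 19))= -201 / 2027776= -0.00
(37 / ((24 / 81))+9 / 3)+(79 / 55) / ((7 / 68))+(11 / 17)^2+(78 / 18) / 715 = 142.25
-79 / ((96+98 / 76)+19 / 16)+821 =24554261 / 29937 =820.20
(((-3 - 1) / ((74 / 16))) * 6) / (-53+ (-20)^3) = 192 / 297961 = 0.00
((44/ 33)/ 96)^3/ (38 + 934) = 1/ 362797056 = 0.00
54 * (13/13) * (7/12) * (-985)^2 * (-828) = -25305408450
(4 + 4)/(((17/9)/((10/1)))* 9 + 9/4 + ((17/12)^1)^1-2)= 240/101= 2.38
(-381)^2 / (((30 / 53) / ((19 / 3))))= 16241903 / 10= 1624190.30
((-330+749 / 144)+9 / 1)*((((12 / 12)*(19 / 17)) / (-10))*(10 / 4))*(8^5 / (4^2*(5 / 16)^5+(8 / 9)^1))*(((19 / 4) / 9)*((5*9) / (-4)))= -10125836288000 / 552413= -18330191.88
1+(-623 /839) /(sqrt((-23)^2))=18674 /19297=0.97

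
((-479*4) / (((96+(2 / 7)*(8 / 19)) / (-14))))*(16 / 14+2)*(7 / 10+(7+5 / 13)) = 736516627 / 103870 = 7090.75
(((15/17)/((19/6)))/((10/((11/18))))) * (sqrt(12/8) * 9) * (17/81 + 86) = 76813 * sqrt(6)/11628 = 16.18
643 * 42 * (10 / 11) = 270060 / 11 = 24550.91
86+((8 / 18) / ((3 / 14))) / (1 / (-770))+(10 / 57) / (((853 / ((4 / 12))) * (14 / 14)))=-661213156 / 437589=-1511.04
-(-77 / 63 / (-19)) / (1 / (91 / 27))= -1001 / 4617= -0.22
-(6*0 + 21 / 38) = -21 / 38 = -0.55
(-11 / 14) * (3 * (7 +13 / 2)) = -891 / 28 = -31.82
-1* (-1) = 1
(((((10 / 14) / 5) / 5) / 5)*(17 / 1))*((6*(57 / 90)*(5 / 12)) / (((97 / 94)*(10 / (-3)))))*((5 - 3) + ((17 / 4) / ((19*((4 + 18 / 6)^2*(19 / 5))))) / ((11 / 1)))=-1243816883 / 13907278000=-0.09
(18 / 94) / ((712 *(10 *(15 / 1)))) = 3 / 1673200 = 0.00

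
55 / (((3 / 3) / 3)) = 165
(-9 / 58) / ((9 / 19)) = -0.33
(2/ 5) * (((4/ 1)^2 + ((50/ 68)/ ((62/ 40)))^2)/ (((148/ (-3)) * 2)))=-3379623/ 51379865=-0.07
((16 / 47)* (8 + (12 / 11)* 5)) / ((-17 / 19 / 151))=-6793792 / 8789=-772.99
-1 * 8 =-8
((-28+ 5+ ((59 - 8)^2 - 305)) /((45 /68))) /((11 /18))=309128 /55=5620.51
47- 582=-535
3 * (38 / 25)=114 / 25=4.56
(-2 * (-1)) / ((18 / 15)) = 5 / 3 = 1.67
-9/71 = -0.13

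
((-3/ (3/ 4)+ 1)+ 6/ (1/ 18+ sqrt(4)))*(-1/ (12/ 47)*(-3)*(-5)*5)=23.82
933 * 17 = 15861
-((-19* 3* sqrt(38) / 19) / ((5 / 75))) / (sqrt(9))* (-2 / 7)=-30* sqrt(38) / 7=-26.42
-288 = -288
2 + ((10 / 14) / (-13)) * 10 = 132 / 91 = 1.45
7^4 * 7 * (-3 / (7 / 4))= -28812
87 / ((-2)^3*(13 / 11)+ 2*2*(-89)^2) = 319 / 116140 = 0.00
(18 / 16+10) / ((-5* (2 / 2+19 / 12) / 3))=-801 / 310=-2.58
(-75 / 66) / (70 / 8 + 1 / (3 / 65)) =-30 / 803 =-0.04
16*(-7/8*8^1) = -112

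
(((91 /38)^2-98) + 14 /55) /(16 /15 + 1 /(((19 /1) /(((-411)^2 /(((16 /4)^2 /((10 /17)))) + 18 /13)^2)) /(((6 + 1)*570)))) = -8565721685976 /754341636221547042757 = -0.00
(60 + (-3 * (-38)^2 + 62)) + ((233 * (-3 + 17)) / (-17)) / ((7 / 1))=-72036 / 17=-4237.41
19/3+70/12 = 12.17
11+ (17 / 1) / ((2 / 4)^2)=79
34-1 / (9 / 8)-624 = -590.89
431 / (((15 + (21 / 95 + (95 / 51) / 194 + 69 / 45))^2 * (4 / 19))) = 8038580853029 / 1103476716225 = 7.28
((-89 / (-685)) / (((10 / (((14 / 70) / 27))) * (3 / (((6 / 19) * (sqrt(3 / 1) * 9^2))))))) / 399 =0.00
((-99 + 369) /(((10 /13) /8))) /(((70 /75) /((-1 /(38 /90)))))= -947700 /133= -7125.56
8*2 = 16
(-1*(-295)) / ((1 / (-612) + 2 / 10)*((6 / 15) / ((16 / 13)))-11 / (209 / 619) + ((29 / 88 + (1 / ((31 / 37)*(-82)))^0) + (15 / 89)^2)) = -59776396812000 / 6313304910001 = -9.47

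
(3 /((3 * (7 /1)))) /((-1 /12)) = -12 /7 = -1.71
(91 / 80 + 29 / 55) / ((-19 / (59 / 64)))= -0.08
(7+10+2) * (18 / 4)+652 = 737.50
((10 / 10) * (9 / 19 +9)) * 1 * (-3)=-540 / 19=-28.42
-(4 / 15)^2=-16 / 225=-0.07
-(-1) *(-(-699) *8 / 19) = 5592 / 19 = 294.32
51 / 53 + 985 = 52256 / 53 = 985.96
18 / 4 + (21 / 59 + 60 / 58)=20157 / 3422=5.89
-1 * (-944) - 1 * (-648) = 1592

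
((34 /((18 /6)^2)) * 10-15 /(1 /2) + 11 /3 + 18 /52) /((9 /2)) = 2759 /1053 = 2.62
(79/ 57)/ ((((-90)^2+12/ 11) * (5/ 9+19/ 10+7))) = 55/ 3039772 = 0.00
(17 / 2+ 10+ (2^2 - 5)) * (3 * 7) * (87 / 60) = 532.88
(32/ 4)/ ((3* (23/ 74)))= 8.58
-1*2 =-2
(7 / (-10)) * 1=-7 / 10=-0.70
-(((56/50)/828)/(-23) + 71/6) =-2816911/238050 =-11.83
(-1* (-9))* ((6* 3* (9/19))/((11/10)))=14580/209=69.76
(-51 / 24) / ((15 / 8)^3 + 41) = -1088 / 24367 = -0.04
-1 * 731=-731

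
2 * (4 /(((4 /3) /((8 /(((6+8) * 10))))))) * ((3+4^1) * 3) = 36 /5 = 7.20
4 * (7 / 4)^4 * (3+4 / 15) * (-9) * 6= -1058841 / 160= -6617.76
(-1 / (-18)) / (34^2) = 1 / 20808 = 0.00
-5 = -5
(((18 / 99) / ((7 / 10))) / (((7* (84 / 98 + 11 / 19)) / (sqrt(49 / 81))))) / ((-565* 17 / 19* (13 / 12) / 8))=-46208 / 157404819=-0.00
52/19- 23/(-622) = 32781/11818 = 2.77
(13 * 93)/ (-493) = -2.45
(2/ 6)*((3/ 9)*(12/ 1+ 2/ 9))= 110/ 81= 1.36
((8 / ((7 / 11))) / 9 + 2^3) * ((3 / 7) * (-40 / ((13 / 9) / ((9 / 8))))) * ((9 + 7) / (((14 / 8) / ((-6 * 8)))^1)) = 245514240 / 4459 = 55060.38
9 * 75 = 675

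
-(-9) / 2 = 9 / 2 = 4.50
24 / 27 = 8 / 9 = 0.89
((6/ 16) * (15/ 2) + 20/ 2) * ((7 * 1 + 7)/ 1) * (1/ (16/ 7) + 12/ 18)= 76055/ 384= 198.06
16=16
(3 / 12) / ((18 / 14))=7 / 36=0.19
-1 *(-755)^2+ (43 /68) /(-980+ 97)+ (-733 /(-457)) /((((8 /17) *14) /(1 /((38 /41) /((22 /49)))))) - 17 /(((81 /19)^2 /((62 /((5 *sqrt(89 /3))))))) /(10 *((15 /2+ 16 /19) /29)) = -407743778016241847 /715308735344 - 209652194 *sqrt(267) /4627637325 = -570025.62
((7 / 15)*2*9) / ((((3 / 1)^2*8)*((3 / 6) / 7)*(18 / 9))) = 49 / 60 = 0.82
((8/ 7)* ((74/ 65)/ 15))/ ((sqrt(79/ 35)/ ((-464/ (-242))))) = 137344* sqrt(2765)/ 65240175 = 0.11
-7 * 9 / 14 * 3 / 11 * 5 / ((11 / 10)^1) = -675 / 121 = -5.58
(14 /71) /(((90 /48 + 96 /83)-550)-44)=-9296 /27860613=-0.00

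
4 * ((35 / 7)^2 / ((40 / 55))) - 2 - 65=141 / 2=70.50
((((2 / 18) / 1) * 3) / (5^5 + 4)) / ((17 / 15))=5 / 53193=0.00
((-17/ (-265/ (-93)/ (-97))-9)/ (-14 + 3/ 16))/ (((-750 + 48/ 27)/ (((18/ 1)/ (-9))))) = -21739968/ 197188355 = -0.11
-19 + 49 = 30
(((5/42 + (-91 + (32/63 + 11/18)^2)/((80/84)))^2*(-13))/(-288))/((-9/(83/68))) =-119890582799/2210955264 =-54.23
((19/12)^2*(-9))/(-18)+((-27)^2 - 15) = 205993/288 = 715.25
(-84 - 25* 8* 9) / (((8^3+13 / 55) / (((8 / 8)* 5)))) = -172700 / 9391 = -18.39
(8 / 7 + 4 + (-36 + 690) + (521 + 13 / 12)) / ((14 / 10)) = 496115 / 588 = 843.73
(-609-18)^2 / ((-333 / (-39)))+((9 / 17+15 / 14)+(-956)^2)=8453581555 / 8806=959979.74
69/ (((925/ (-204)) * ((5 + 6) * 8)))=-3519/ 20350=-0.17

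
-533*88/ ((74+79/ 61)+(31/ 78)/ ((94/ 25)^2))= -622.70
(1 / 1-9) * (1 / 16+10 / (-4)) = 39 / 2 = 19.50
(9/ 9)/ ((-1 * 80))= -1/ 80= -0.01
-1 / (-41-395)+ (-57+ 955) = 391529 / 436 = 898.00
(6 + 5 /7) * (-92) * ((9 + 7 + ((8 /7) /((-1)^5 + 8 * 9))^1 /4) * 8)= -275144768 /3479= -79087.31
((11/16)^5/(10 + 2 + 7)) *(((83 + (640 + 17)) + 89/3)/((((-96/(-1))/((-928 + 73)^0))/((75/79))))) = 9296668975/151095607296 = 0.06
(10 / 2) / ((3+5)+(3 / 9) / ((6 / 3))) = 30 / 49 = 0.61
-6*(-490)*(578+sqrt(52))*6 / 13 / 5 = 158817.29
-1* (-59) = 59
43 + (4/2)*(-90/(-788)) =8516/197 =43.23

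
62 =62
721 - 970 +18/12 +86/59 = -29033/118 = -246.04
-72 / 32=-9 / 4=-2.25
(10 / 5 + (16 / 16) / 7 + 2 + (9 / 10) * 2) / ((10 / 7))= 4.16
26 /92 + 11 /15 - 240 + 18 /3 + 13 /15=-53387 /230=-232.12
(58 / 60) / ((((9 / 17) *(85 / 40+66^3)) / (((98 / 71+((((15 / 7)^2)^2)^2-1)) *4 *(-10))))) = -106412558000576 / 941385863786935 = -0.11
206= 206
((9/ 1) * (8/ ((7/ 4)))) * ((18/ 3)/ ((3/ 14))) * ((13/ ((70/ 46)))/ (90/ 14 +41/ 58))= 19977984/ 14485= 1379.22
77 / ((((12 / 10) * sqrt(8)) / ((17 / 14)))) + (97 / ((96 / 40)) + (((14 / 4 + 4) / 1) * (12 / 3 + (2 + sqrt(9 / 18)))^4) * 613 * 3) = 289974455 * sqrt(2) / 48 + 464835805 / 24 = 27911612.85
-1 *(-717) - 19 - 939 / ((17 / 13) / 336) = -4089686 / 17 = -240569.76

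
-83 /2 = -41.50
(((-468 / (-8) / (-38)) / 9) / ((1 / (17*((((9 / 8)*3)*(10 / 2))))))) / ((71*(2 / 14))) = -208845 / 43168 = -4.84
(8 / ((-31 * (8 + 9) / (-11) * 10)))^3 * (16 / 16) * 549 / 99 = 472384 / 18295397875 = 0.00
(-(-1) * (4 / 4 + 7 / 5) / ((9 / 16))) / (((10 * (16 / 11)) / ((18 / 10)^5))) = 433026 / 78125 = 5.54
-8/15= -0.53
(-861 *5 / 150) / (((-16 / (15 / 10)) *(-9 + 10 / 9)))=-7749 / 22720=-0.34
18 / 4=4.50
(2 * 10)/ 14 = 10/ 7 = 1.43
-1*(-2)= 2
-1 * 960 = -960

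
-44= -44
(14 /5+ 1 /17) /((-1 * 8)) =-243 /680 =-0.36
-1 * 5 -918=-923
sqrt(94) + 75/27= 25/9 + sqrt(94)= 12.47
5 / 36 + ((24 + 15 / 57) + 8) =22163 / 684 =32.40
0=0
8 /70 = 4 /35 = 0.11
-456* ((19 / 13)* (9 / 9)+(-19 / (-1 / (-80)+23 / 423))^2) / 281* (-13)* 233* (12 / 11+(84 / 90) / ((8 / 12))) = 78227681135053643736 / 79147666895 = 988376337.60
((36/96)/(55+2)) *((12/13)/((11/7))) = 21/5434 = 0.00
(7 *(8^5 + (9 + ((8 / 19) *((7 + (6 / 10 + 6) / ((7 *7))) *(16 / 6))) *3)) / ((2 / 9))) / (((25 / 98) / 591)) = 299213807949 / 125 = 2393710463.59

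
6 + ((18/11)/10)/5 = 1659/275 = 6.03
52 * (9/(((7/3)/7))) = 1404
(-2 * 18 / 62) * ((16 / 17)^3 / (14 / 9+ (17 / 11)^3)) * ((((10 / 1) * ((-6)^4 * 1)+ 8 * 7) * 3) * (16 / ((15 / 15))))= -551787420450816 / 9572395853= -57643.61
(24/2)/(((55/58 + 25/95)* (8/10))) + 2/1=1280/89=14.38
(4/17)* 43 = 172/17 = 10.12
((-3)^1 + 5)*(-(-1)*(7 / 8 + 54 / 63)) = 97 / 28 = 3.46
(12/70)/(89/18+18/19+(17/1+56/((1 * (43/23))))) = 88236/27200005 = 0.00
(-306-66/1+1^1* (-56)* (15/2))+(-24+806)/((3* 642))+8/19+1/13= -188170886/237861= -791.10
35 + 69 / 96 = 1143 / 32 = 35.72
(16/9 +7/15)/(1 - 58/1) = -101/2565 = -0.04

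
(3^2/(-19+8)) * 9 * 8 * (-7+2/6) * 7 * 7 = 211680/11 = 19243.64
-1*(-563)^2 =-316969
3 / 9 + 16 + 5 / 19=16.60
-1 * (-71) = 71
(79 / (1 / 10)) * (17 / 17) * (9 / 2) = 3555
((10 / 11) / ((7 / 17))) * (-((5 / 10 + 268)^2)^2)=-7068317813685 / 616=-11474541905.33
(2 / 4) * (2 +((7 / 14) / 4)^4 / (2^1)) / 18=0.06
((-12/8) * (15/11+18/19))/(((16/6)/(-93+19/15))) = 124614/1045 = 119.25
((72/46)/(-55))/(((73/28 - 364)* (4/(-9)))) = -756/4266845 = -0.00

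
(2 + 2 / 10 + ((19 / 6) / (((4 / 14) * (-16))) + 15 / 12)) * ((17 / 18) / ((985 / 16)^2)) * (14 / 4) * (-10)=-629986 / 26196075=-0.02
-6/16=-3/8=-0.38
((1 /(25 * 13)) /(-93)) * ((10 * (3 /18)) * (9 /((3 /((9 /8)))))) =-0.00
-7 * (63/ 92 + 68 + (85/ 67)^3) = -495.09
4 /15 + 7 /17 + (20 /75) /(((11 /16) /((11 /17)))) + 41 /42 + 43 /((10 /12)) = 38203 /714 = 53.51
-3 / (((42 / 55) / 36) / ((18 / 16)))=-4455 / 28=-159.11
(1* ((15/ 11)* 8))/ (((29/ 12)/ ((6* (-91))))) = -786240/ 319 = -2464.70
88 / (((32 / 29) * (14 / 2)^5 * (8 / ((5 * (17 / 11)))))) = 2465 / 537824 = 0.00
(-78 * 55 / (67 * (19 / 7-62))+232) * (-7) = -9073106 / 5561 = -1631.56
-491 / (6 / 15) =-2455 / 2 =-1227.50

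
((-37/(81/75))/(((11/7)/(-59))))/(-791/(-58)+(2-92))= -22157450/1315413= -16.84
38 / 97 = 0.39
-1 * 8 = -8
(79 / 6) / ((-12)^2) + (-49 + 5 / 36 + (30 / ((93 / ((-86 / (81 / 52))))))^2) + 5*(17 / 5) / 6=54727814453 / 201763872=271.25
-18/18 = -1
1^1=1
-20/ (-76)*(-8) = -40/ 19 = -2.11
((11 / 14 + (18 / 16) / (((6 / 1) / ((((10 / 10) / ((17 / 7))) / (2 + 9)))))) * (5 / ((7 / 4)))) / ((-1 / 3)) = -249045 / 36652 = -6.79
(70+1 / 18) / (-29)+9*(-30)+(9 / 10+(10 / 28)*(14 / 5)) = -353023 / 1305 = -270.52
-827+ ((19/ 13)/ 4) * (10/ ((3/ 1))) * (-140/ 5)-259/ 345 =-3865412/ 4485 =-861.85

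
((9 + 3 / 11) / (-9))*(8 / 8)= -34 / 33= -1.03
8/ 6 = 4/ 3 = 1.33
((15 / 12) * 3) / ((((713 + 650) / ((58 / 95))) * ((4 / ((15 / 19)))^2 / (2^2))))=675 / 2578984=0.00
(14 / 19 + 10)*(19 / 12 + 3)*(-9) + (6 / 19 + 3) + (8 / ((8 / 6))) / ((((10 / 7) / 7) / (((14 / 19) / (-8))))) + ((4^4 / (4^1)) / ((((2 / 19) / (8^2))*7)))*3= 43183197 / 2660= 16234.28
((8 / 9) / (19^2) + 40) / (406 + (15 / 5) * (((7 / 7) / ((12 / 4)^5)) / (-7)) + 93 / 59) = 241545528 / 2461043495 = 0.10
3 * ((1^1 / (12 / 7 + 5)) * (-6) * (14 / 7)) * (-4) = 1008 / 47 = 21.45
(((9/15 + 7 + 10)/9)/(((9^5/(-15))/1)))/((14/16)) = -704/1240029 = -0.00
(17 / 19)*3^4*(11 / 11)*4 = 5508 / 19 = 289.89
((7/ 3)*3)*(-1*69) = -483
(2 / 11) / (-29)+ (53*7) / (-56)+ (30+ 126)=381189 / 2552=149.37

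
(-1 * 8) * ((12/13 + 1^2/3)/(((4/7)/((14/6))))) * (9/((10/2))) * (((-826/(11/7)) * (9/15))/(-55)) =-83295492/196625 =-423.63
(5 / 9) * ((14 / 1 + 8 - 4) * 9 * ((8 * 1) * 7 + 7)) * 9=51030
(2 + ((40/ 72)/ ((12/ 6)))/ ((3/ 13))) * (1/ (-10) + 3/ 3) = 173/ 60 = 2.88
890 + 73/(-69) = 61337/69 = 888.94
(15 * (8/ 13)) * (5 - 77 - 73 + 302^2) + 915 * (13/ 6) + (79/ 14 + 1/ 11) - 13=843362369/ 1001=842519.85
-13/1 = -13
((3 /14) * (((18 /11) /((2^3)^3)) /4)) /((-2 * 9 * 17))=-3 /5361664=-0.00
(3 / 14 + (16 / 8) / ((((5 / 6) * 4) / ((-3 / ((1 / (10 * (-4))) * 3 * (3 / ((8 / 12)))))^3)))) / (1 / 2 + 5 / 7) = 1434329 / 4131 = 347.21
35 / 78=0.45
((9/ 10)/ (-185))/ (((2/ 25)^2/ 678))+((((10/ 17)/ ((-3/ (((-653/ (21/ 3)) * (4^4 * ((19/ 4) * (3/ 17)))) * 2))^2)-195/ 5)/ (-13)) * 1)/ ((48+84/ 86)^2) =-497522782700946049/ 128393980424073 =-3874.97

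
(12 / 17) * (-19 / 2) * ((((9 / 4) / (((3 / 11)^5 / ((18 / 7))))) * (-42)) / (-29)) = -18359814 / 493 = -37241.00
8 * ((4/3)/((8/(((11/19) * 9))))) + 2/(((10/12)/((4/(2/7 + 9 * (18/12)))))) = 7.64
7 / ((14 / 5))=5 / 2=2.50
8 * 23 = 184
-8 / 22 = -4 / 11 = -0.36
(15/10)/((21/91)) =13/2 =6.50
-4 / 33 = -0.12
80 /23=3.48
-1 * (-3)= 3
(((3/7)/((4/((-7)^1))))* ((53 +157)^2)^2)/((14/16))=-1666980000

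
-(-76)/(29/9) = 684/29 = 23.59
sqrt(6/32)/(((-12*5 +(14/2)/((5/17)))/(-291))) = 1455*sqrt(3)/724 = 3.48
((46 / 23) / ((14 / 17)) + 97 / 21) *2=14.10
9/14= 0.64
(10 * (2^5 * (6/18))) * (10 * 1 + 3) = 4160/3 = 1386.67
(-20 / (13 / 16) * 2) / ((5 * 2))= -4.92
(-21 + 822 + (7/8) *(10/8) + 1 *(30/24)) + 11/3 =77473/96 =807.01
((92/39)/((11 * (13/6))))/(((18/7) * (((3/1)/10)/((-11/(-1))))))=6440/4563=1.41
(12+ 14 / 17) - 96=-1414 / 17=-83.18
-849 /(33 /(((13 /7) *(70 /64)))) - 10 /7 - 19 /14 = -135629 /2464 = -55.04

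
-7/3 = -2.33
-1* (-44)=44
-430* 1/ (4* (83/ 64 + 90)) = -6880/ 5843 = -1.18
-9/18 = -1/2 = -0.50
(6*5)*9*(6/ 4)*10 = 4050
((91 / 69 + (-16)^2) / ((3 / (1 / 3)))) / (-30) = -3551 / 3726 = -0.95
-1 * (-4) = 4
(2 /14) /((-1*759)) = -1 /5313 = -0.00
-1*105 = -105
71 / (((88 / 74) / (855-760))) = 249565 / 44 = 5671.93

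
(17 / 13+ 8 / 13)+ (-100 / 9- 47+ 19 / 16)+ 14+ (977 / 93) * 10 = 3717137 / 58032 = 64.05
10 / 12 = 5 / 6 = 0.83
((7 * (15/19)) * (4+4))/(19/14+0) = 11760/361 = 32.58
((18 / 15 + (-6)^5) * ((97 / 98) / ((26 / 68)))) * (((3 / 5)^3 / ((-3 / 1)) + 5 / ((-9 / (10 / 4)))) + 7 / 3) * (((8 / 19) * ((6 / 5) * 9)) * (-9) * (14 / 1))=220083244128 / 21875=10060948.30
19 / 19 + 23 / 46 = 3 / 2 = 1.50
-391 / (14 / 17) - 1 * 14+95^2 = 8536.21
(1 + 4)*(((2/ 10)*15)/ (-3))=-5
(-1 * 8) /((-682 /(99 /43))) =36 /1333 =0.03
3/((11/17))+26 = 337/11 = 30.64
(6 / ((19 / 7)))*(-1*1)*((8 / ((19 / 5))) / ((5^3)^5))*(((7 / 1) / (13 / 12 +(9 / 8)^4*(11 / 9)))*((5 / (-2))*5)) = 14450688 / 3293508056640625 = 0.00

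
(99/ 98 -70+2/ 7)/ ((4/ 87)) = -585771/ 392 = -1494.31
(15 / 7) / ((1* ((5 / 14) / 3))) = 18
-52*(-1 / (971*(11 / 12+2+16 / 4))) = 624 / 80593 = 0.01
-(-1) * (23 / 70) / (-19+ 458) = 23 / 30730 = 0.00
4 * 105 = 420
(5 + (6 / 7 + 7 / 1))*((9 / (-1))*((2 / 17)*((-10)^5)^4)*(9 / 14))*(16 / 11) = -11664000000000000000000000 / 9163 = -1272945541853104878314.96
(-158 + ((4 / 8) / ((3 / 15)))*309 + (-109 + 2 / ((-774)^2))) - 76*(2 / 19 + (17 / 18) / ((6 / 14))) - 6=324.02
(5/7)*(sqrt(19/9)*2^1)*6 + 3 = 3 + 20*sqrt(19)/7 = 15.45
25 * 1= 25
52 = 52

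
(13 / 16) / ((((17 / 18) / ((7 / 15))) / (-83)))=-22659 / 680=-33.32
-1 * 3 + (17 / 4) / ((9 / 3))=-1.58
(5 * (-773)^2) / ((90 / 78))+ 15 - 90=7767652 / 3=2589217.33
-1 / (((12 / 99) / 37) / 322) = -196581 / 2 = -98290.50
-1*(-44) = 44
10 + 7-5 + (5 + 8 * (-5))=-23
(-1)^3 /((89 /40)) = -40 /89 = -0.45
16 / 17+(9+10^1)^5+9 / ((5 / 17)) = 210471096 / 85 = 2476130.54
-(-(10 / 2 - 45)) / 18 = -20 / 9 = -2.22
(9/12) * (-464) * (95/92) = -359.35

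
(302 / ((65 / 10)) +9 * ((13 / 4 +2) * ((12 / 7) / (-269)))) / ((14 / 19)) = 3067037 / 48958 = 62.65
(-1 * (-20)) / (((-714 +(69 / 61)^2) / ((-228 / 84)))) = 0.08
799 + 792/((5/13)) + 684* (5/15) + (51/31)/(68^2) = 130114207/42160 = 3086.20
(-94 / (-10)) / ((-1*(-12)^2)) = -47 / 720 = -0.07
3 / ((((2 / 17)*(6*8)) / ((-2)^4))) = 8.50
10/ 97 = 0.10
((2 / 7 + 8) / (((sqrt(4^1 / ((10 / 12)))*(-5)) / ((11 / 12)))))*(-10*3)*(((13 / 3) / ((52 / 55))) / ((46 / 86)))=754435*sqrt(30) / 23184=178.24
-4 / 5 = -0.80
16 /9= 1.78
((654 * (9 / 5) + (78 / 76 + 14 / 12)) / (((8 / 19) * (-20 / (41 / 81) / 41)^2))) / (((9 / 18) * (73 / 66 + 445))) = 10447960244117 / 772702092000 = 13.52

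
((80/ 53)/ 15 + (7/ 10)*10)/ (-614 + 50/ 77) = -86933/ 7509252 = -0.01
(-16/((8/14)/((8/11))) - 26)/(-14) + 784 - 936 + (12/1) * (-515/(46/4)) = -1215047/1771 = -686.08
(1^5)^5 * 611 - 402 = 209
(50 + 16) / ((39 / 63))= 1386 / 13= 106.62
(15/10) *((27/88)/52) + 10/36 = 23609/82368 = 0.29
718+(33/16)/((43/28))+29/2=126221/172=733.84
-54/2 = -27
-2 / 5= -0.40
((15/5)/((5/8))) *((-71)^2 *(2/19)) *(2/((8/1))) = 60492/95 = 636.76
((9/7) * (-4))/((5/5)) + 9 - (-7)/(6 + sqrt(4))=265/56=4.73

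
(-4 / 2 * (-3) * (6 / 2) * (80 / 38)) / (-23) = -720 / 437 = -1.65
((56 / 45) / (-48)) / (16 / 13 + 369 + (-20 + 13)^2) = -91 / 1471500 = -0.00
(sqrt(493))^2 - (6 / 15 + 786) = -293.40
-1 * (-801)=801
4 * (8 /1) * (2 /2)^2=32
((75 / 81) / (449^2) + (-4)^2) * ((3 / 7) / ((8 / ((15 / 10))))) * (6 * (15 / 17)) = 1306374855 / 191924152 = 6.81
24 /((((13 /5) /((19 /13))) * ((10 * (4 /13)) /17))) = 969 /13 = 74.54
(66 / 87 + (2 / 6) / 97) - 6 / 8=407 / 33756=0.01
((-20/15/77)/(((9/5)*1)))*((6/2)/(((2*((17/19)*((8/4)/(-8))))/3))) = 760/3927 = 0.19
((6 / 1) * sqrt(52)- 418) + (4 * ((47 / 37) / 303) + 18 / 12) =-9338387 / 22422 + 12 * sqrt(13) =-373.22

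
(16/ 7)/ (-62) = -0.04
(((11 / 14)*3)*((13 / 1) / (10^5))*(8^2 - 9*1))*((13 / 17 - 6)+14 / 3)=-45617 / 4760000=-0.01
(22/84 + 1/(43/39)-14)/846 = -23173/1527876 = -0.02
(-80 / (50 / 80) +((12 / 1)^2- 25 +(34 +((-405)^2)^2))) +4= 26904200654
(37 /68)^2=1369 /4624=0.30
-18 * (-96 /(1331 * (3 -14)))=-1728 /14641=-0.12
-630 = -630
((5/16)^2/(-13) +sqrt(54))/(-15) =5/9984 - sqrt(6)/5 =-0.49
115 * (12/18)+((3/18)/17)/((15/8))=58654/765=76.67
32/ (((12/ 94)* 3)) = 752/ 9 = 83.56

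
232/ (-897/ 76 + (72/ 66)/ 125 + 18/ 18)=-24244000/ 1127963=-21.49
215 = 215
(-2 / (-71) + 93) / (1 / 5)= 33025 / 71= 465.14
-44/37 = -1.19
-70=-70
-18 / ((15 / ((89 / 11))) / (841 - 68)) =-412782 / 55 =-7505.13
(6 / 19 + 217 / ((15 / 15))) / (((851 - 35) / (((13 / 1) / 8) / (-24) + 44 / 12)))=2853139 / 2976768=0.96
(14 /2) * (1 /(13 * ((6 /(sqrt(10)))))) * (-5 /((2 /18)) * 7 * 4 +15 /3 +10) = -353.32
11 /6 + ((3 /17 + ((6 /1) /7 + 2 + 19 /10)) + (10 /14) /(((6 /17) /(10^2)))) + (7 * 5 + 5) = 148243 /595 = 249.15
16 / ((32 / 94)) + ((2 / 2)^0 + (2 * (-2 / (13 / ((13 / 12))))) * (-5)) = 149 / 3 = 49.67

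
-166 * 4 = -664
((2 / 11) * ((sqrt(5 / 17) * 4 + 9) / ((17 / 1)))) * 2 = 16 * sqrt(85) / 3179 + 36 / 187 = 0.24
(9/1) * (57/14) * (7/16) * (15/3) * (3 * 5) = 1202.34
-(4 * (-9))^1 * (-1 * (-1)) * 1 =36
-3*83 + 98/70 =-1238/5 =-247.60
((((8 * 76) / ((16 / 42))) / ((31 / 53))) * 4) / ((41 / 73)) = 24699696 / 1271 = 19433.28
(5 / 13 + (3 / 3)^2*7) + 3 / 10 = 999 / 130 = 7.68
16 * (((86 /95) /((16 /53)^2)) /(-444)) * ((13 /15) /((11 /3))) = -1570231 /18559200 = -0.08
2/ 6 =1/ 3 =0.33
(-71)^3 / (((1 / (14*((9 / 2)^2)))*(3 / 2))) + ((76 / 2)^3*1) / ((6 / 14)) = -202551433 / 3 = -67517144.33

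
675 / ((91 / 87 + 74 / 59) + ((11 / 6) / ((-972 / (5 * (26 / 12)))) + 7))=40413135600 / 555592667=72.74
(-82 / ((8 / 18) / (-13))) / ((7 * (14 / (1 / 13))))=369 / 196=1.88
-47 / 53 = -0.89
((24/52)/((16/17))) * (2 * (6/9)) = 17/26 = 0.65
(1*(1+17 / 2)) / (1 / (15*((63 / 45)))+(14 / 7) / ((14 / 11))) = 399 / 68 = 5.87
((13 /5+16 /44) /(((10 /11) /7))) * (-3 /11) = -3423 /550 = -6.22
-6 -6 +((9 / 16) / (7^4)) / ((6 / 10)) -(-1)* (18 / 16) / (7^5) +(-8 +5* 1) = -4033557 / 268912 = -15.00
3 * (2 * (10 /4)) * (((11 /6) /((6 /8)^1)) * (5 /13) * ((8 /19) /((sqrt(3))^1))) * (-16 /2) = -35200 * sqrt(3) /2223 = -27.43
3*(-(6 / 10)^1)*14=-126 / 5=-25.20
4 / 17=0.24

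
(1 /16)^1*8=1 /2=0.50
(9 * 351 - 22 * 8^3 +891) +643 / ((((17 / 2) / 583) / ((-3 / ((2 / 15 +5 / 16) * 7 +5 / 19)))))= -12148842818 / 262327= -46311.83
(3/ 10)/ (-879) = -1/ 2930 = -0.00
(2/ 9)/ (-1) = -2/ 9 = -0.22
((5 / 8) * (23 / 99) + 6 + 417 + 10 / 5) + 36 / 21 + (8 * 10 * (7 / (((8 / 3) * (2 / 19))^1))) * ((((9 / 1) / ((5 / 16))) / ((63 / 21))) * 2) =214723885 / 5544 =38730.86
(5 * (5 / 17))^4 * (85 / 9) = 44.17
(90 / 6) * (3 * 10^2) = 4500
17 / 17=1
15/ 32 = 0.47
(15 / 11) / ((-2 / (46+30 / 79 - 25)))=-14.58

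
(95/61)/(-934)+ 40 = 2278865/56974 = 40.00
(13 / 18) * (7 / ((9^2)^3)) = 91 / 9565938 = 0.00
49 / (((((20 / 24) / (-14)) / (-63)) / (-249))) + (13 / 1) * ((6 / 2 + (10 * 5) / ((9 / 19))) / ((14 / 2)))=-4067701091 / 315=-12913336.80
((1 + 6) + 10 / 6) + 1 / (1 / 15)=71 / 3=23.67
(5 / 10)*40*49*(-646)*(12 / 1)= -7596960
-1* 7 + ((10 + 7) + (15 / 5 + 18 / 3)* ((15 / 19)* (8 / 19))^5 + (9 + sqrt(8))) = 2* sqrt(2) + 116714207698219 / 6131066257801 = 21.86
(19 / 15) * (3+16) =361 / 15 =24.07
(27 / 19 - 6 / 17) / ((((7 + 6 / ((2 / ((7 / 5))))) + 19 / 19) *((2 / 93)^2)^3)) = 1116058066449525 / 1260992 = 885063558.25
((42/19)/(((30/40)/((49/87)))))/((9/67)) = 183848/14877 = 12.36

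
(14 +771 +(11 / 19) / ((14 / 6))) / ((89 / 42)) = 626628 / 1691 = 370.57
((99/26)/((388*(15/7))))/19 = 231/958360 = 0.00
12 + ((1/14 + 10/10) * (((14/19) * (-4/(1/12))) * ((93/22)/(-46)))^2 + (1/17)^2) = 155745771421/6677994961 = 23.32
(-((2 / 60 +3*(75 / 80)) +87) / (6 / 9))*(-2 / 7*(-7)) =-21563 / 80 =-269.54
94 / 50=47 / 25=1.88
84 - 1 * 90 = -6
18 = 18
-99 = -99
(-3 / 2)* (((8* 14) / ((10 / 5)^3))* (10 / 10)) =-21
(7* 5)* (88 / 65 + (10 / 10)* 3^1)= 152.38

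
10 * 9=90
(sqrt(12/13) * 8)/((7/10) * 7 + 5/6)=120 * sqrt(39)/559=1.34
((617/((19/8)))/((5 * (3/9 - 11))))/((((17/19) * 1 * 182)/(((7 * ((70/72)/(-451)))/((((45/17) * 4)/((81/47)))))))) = 12957/176359040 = 0.00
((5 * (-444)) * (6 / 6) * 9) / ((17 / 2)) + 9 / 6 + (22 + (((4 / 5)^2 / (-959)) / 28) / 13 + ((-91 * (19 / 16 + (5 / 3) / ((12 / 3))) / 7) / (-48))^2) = -2326.90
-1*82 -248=-330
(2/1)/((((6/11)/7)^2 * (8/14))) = 41503/72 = 576.43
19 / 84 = 0.23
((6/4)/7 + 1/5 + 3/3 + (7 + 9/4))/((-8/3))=-4479/1120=-4.00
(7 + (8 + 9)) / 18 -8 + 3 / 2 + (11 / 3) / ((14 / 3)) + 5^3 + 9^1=2722 / 21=129.62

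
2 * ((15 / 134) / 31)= 15 / 2077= 0.01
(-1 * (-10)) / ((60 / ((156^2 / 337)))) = 4056 / 337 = 12.04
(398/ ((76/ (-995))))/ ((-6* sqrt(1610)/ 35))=198005* sqrt(1610)/ 10488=757.52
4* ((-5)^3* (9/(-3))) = 1500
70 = 70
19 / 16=1.19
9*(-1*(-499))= 4491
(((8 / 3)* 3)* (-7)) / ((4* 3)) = -14 / 3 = -4.67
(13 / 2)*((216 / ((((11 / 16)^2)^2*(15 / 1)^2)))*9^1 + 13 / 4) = 797958577 / 2928200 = 272.51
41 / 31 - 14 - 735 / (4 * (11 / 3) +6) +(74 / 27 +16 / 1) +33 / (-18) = -26227 / 837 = -31.33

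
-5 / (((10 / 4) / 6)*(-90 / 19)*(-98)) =-19 / 735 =-0.03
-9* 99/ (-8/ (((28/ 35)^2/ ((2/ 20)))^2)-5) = 171.50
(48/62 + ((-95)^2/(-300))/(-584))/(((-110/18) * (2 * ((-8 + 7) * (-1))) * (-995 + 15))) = 538149/7806444800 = 0.00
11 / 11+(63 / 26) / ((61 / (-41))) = -997 / 1586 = -0.63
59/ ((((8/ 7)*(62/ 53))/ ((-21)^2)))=9653049/ 496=19461.79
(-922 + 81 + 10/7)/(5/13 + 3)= -76401/308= -248.06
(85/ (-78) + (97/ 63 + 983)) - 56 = 1519163/ 1638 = 927.45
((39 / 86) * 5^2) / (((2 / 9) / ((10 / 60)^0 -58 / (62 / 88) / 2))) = -2048.93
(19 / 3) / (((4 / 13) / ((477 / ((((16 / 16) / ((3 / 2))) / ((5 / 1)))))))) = 589095 / 8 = 73636.88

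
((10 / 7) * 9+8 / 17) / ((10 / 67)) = 53131 / 595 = 89.30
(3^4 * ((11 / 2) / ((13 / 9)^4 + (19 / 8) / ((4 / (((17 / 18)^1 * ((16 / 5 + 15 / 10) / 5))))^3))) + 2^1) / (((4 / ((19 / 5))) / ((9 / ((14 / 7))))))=130469474679429159 / 294209121804580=443.46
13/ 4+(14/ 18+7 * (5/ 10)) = 271/ 36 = 7.53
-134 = -134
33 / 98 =0.34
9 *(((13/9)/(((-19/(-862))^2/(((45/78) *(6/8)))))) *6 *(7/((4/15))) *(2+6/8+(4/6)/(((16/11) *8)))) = 473091470775/92416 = 5119151.13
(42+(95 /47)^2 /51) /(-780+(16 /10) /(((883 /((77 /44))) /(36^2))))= -20930203745 /385919713404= -0.05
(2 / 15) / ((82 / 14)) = 14 / 615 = 0.02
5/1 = 5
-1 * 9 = -9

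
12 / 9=4 / 3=1.33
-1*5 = -5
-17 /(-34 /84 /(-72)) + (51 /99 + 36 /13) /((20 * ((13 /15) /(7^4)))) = -19103455 /7436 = -2569.05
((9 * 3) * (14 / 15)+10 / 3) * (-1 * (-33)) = 4708 / 5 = 941.60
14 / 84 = 1 / 6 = 0.17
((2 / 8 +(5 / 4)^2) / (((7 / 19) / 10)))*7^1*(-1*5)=-13775 / 8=-1721.88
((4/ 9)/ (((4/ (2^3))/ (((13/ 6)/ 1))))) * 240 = 4160/ 9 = 462.22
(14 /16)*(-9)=-63 /8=-7.88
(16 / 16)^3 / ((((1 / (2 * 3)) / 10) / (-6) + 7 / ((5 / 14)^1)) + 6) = 72 / 1843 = 0.04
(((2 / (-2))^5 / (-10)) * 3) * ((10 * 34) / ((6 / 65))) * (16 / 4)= 4420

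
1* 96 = 96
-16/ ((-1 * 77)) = 16/ 77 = 0.21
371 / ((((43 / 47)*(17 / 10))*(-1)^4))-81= 115159 / 731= 157.54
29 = 29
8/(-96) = -1/12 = -0.08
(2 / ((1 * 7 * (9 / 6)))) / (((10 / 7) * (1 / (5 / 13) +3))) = 1 / 42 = 0.02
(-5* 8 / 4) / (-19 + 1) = 5 / 9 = 0.56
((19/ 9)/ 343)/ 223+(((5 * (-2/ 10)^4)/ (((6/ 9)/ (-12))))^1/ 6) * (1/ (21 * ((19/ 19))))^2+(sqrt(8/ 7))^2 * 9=885084692/ 86050125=10.29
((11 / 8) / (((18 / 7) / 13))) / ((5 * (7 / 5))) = 143 / 144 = 0.99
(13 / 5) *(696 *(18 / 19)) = 162864 / 95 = 1714.36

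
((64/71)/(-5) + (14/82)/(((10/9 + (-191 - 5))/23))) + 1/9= -20522549/229765230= -0.09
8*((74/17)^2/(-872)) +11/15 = 264371/472515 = 0.56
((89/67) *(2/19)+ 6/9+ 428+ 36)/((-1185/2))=-3550192/4525515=-0.78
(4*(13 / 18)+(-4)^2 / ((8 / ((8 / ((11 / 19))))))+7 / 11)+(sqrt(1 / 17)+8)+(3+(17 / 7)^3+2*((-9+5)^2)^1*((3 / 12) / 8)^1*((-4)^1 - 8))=sqrt(17) / 17+1510585 / 33957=44.73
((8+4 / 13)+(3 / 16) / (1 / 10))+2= 1267 / 104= 12.18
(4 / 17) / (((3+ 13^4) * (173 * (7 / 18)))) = 18 / 147011767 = 0.00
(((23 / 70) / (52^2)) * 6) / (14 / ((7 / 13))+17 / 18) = 621 / 22950200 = 0.00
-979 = -979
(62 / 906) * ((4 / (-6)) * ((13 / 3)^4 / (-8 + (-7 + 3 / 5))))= 4426955 / 3962844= 1.12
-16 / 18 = -8 / 9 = -0.89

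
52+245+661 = 958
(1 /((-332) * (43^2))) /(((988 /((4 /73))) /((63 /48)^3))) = -9261 /45337206407168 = -0.00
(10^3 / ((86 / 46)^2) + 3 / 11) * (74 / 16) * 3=646524717 / 162712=3973.43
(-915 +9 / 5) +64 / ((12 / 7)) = -13138 / 15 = -875.87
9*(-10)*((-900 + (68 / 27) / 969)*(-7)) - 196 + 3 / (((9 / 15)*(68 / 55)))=-6595289023 / 11628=-567190.32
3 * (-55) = -165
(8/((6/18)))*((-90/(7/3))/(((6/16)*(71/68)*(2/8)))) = -9457.06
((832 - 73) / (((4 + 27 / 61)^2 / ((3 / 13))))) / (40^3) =8472717 / 61102912000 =0.00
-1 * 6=-6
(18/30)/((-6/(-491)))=491/10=49.10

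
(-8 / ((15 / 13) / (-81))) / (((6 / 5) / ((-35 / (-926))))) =8190 / 463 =17.69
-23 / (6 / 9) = -69 / 2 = -34.50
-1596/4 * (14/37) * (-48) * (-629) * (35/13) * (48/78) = -1276289280/169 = -7552007.57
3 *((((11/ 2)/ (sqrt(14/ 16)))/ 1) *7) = 33 *sqrt(14) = 123.47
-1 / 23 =-0.04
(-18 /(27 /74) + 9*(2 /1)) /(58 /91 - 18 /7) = 4277 /264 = 16.20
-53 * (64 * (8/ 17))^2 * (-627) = 8711307264/ 289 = 30142931.71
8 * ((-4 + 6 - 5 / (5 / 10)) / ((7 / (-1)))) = 64 / 7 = 9.14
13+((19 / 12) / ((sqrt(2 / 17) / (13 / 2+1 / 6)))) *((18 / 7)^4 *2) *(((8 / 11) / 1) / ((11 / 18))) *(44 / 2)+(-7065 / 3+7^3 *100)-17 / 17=31957+319127040 *sqrt(34) / 26411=102413.04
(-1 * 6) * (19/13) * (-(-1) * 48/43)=-5472/559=-9.79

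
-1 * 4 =-4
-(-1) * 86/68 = 43/34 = 1.26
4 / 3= 1.33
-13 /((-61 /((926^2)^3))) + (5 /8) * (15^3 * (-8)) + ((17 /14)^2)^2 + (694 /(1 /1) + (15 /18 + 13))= 944588534638204840824703 /7030128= 134362921221093675.79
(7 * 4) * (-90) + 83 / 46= -115837 / 46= -2518.20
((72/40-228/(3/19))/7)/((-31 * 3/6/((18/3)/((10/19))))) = 822054/5425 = 151.53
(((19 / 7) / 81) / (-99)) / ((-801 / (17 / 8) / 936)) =4199 / 4995837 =0.00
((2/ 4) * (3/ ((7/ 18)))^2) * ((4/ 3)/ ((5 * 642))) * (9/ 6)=486/ 26215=0.02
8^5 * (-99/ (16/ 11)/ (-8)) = 278784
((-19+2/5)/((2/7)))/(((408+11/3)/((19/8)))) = -1953/5200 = -0.38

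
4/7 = 0.57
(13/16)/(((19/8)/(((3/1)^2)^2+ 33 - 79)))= 455/38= 11.97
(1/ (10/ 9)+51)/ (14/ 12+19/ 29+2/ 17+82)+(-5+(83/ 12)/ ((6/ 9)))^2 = 2344595249/ 79453760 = 29.51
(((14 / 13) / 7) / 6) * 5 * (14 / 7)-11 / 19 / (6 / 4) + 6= 1450 / 247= 5.87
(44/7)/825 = 4/525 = 0.01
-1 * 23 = -23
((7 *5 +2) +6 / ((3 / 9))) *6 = 330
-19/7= -2.71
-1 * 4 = -4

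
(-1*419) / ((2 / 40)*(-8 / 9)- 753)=18855 / 33887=0.56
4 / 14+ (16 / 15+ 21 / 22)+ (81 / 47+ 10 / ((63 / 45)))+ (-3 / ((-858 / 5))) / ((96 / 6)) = 252343859 / 22582560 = 11.17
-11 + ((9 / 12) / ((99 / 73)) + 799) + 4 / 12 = 34711 / 44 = 788.89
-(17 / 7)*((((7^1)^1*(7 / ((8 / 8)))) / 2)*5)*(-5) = 2975 / 2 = 1487.50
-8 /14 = -4 /7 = -0.57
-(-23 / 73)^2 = -529 / 5329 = -0.10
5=5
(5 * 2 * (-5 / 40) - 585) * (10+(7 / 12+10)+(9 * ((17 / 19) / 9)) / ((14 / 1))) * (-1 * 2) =24208.89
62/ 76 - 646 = -24517/ 38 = -645.18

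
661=661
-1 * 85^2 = -7225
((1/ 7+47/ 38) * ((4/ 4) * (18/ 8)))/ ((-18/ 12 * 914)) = -1101/ 486248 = -0.00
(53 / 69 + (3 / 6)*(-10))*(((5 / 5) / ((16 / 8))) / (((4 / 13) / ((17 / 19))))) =-16133 / 2622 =-6.15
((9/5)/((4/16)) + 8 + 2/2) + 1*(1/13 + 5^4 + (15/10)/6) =166797/260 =641.53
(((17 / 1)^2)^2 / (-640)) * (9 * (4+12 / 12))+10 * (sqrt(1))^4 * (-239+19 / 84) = -22203709 / 2688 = -8260.31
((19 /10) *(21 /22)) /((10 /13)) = 5187 /2200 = 2.36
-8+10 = 2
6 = 6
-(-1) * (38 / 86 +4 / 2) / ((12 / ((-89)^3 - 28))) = -24674895 / 172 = -143458.69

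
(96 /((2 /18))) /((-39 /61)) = -17568 /13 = -1351.38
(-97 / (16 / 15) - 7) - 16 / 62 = -48705 / 496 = -98.20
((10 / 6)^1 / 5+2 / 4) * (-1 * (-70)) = 175 / 3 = 58.33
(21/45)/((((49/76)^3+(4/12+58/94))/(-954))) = -137779641216/377056465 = -365.41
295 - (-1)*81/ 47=13946/ 47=296.72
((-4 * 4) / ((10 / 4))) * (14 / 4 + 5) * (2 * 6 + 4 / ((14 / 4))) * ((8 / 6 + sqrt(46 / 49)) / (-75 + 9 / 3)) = 3128 * sqrt(46) / 2205 + 12512 / 945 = 22.86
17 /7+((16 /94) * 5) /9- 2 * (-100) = 599671 /2961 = 202.52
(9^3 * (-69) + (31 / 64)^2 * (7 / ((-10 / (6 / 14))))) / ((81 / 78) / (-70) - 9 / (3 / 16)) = 62496732571 / 59656192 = 1047.62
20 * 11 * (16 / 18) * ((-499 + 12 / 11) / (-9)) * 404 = 354033280 / 81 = 4370781.23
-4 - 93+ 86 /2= -54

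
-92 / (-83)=92 / 83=1.11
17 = 17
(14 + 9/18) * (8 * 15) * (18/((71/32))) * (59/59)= 1002240/71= 14116.06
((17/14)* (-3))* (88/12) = -187/7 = -26.71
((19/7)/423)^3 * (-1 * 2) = -0.00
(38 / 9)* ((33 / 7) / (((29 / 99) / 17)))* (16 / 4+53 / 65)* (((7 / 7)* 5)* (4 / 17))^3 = 6908035200 / 762671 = 9057.69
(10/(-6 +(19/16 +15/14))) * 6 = -6720/419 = -16.04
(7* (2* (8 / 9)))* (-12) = -448 / 3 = -149.33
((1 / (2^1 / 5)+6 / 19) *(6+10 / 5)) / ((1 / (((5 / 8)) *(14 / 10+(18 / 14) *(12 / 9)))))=11663 / 266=43.85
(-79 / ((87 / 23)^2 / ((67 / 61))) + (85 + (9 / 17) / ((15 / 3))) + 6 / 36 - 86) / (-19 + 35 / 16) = 0.40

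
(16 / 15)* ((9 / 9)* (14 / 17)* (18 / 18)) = 224 / 255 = 0.88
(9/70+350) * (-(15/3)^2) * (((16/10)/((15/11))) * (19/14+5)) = -47988622/735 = -65290.64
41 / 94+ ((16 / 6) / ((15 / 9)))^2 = 7041 / 2350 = 3.00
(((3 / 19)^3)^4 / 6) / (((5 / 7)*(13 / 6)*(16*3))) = 1240029 / 2301847515828807440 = 0.00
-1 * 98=-98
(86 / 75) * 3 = 86 / 25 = 3.44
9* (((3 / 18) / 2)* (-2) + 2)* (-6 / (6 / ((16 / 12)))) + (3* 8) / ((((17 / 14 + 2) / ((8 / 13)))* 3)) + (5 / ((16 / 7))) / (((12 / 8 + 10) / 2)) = -20.09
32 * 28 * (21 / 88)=2352 / 11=213.82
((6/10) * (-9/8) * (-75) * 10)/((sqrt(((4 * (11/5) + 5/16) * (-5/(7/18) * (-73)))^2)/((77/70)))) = 385/5913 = 0.07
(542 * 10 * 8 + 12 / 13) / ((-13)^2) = 563692 / 2197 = 256.57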